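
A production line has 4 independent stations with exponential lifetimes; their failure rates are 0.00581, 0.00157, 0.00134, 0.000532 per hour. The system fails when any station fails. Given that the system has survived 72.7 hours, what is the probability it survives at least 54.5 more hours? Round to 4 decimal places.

Time to first failure ~ Exp(Σλ) with Σλ = 0.009252.
By memorylessness, P(T > 72.7+54.5 | T > 72.7) = P(T > 54.5) = e^(−0.009252·54.5) ≈ 0.6040.

0.6040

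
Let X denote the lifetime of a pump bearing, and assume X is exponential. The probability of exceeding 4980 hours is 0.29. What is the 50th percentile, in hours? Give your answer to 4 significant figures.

e^(−λ·4980) = 0.29 ⇒ λ = −ln(0.29)/4980 = 0.000248569.
50th percentile: 1 − e^(−λt) = 0.5, t = −ln(0.5)/λ = 2788.55 hours.

2789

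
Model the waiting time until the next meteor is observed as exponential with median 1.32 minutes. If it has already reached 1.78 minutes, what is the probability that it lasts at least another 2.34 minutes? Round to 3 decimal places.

0.293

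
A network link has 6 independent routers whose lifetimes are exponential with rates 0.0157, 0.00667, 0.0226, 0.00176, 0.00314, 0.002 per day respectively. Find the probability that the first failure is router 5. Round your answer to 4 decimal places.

The time to first failure is exponential with rate Σλ = 0.0157 + 0.00667 + 0.0226 + 0.00176 + 0.00314 + 0.002 = 0.05187.
P(router 5 first) = λ_5/Σλ = 0.00314/0.05187 ≈ 0.0605.

0.0605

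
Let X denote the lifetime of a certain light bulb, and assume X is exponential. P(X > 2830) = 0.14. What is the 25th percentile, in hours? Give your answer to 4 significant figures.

414.1

e^(−λ·2830) = 0.14 ⇒ λ = −ln(0.14)/2830 = 0.00069474.
25th percentile: 1 − e^(−λt) = 0.25, t = −ln(0.75)/λ = 414.086 hours.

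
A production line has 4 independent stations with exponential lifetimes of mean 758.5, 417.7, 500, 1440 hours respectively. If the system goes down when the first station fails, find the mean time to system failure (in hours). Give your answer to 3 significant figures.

The first failure time is exponential with rate Σλ_i = 1/758.5 + 1/417.7 + 1/500 + 1/1440 = 0.0064069 per hour.
E[min] = 1/Σλ = 1/0.0064069 = 156.082 hours.

156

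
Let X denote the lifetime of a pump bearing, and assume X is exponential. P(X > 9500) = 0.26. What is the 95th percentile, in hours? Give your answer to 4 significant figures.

e^(−λ·9500) = 0.26 ⇒ λ = −ln(0.26)/9500 = 0.000141797.
95th percentile: 1 − e^(−λt) = 0.95, t = −ln(0.05)/λ = 21126.9 hours.

21130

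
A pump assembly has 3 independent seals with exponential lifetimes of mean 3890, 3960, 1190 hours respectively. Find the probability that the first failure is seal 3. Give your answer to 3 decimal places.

Rates: λ_i = 1/mean_i → 0.000257069, 0.000252525, 0.000840336; Σλ = 0.00134993.
P(seal 3 first) = λ_3/Σλ = 0.000840336/0.00134993 ≈ 0.623.

0.623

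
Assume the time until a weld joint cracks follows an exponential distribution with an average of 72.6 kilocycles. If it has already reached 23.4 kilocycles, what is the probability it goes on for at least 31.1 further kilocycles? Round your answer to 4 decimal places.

0.6516

The rate is λ = 1/72.6 = 0.0137741 per kilocycle.
By the memoryless property, P(X > 23.4+31.1 | X > 23.4) = P(X > 31.1).
P(X > 31.1) = e^(−0.42837) ≈ 0.6516.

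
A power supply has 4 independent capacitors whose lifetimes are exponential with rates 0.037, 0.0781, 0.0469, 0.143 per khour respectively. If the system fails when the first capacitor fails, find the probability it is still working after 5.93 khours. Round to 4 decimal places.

0.1639

The time to first failure is exponential with rate Σλ = 0.037 + 0.0781 + 0.0469 + 0.143 = 0.305.
P(min > 5.93) = e^(−0.305·5.93) = e^(−1.8086) ≈ 0.1639.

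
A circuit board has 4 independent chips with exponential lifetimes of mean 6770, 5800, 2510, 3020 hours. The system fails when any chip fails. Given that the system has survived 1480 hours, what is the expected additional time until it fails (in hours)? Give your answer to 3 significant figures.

953

First-failure rate Σλ = 1/6770 + 1/5800 + 1/2510 + 1/3020 = 0.00104966.
By memorylessness the expected residual is 1/Σλ = 952.693 hours, regardless of the 1480 already elapsed.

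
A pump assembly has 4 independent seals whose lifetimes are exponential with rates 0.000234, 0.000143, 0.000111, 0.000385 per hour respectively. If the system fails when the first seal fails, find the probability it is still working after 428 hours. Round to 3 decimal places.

0.688

The time to first failure is exponential with rate Σλ = 0.000234 + 0.000143 + 0.000111 + 0.000385 = 0.000873.
P(min > 428) = e^(−0.000873·428) = e^(−0.37364) ≈ 0.688.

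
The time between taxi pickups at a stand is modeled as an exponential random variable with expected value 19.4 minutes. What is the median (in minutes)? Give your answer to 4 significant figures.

13.45

The rate is λ = 1/19.4 = 0.0515464 per minute.
Set 1 − e^(−λt) = 0.5, so t = −ln(0.5)/λ = 0.69315/0.0515464 ≈ 13.4471 minutes.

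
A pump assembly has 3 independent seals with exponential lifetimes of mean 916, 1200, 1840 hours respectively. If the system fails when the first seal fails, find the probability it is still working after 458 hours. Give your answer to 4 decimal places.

The first failure time is exponential with rate Σλ_i = 1/916 + 1/1200 + 1/1840 = 0.00246851 per hour.
P(min > 458) = e^(−0.00246851·458) = e^(−1.1306) ≈ 0.3228.

0.3228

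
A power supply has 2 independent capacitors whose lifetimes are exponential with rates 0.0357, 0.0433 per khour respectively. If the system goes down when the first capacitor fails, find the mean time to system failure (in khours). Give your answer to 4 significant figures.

12.66

The time to first failure is exponential with rate Σλ = 0.0357 + 0.0433 = 0.079.
E[min] = 1/Σλ = 1/0.079 = 12.6582 khours.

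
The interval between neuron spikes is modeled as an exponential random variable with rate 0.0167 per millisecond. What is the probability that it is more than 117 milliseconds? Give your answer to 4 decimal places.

0.1417

P(X > 117) = e^(−λ·117) = e^(−1.9539) ≈ 0.1417.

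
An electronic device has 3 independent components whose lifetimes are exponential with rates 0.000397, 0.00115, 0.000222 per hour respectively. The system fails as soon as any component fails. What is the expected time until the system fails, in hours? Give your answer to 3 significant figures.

The time to first failure is exponential with rate Σλ = 0.000397 + 0.00115 + 0.000222 = 0.001769.
E[min] = 1/Σλ = 1/0.001769 = 565.291 hours.

565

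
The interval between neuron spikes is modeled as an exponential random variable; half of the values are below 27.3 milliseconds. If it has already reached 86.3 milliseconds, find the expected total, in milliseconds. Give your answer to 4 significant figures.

125.7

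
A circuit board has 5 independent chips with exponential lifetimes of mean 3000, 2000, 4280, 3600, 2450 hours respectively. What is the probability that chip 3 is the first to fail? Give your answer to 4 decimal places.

Rates: λ_i = 1/mean_i → 0.000333333, 0.0005, 0.000233645, 0.000277778, 0.000408163; Σλ = 0.00175292.
P(chip 3 first) = λ_3/Σλ = 0.000233645/0.00175292 ≈ 0.1333.

0.1333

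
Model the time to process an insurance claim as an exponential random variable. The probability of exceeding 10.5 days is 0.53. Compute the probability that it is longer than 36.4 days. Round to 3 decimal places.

0.111

e^(−λ·10.5) = 0.53 ⇒ λ = −ln(0.53)/10.5 = 0.0604646.
P(X > 36.4) = e^(−0.0604646·36.4) = e^(−2.2009) ≈ 0.111.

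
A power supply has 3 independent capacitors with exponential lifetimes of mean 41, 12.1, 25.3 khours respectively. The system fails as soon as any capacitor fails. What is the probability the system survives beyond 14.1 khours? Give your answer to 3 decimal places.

The first failure time is exponential with rate Σλ_i = 1/41 + 1/12.1 + 1/25.3 = 0.146561 per khour.
P(min > 14.1) = e^(−0.146561·14.1) = e^(−2.0665) ≈ 0.127.

0.127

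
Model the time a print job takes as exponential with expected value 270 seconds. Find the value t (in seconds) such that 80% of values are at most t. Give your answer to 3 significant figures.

435

The rate is λ = 1/270 = 0.0037037 per second.
Set 1 − e^(−λt) = 0.8, so t = −ln(0.2)/λ = 1.6094/0.0037037 ≈ 434.548 seconds.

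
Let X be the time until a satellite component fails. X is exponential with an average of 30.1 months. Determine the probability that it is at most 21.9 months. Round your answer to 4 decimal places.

The rate is λ = 1/30.1 = 0.0332226 per month.
P(X ≤ 21.9) = 1 − e^(−λ·21.9) = 1 − e^(−0.72757) ≈ 0.5169.

0.5169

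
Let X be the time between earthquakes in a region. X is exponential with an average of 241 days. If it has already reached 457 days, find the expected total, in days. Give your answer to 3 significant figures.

The rate is λ = 1/241 = 0.00414938 per day.
By memorylessness, E[X | X > 457] = 457 + 1/λ = 457 + 241 = 698 days.

698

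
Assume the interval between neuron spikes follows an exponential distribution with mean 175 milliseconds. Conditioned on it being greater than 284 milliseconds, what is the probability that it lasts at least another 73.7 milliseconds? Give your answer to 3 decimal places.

The rate is λ = 1/175 = 0.00571429 per millisecond.
The exponential is memoryless, so the remaining time is again Exp(λ): the condition X > 284 is irrelevant.
P(X > 73.7) = e^(−0.42114) ≈ 0.656.

0.656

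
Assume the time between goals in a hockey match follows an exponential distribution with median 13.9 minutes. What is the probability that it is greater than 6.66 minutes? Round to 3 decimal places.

For an exponential, median = ln(2)/λ, so λ = ln 2 / 13.9 = 0.0498667 per minute.
P(X > 6.66) = e^(−λ·6.66) = e^(−0.33211) ≈ 0.717.

0.717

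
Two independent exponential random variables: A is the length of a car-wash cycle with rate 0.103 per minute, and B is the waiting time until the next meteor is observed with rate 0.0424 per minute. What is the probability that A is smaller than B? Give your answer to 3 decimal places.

λ_1 = 0.103, λ_2 = 0.0424.
For independent exponentials, P(A < B) = λ_1/(λ_1+λ_2) = 0.103/0.1454 ≈ 0.708.

0.708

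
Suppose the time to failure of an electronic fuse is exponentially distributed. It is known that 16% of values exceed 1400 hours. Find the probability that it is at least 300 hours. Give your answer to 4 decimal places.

e^(−λ·1400) = 0.16 ⇒ λ = −ln(0.16)/1400 = 0.00130899.
P(X > 300) = e^(−0.00130899·300) = e^(−0.3927) ≈ 0.6752.

0.6752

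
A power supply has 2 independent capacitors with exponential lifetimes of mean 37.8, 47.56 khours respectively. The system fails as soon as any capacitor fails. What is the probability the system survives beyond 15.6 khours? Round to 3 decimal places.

The first failure time is exponential with rate Σλ_i = 1/37.8 + 1/47.56 = 0.0474811 per khour.
P(min > 15.6) = e^(−0.0474811·15.6) = e^(−0.74071) ≈ 0.477.

0.477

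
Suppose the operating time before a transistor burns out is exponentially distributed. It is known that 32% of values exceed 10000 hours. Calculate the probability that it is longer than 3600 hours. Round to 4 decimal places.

e^(−λ·10000) = 0.32 ⇒ λ = −ln(0.32)/10000 = 0.000113943.
P(X > 3600) = e^(−0.000113943·3600) = e^(−0.4102) ≈ 0.6635.

0.6635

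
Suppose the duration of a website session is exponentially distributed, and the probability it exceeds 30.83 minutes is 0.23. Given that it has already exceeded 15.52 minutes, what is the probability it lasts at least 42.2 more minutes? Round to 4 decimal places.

From e^(−λ·30.83) = 0.23, λ = −ln(0.23)/30.83 = 0.0476703.
Memoryless: P(X > 15.52+42.2 | X > 15.52) = P(X > 42.2) = e^(−0.0476703·42.2) ≈ 0.1338.

0.1338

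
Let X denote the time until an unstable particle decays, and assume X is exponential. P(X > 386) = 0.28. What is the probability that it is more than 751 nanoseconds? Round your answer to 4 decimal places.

e^(−λ·386) = 0.28 ⇒ λ = −ln(0.28)/386 = 0.00329784.
P(X > 751) = e^(−0.00329784·751) = e^(−2.4767) ≈ 0.0840.

0.0840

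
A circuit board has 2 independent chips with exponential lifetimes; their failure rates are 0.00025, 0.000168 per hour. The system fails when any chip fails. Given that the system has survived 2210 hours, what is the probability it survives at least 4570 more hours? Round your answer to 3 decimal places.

0.148

Time to first failure ~ Exp(Σλ) with Σλ = 0.000418.
By memorylessness, P(T > 2210+4570 | T > 2210) = P(T > 4570) = e^(−0.000418·4570) ≈ 0.148.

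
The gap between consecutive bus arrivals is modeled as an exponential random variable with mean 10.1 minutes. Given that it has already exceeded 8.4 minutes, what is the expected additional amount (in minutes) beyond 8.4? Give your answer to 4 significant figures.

10.10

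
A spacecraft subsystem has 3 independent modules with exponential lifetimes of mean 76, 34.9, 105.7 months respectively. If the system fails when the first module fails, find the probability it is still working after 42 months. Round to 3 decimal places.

0.116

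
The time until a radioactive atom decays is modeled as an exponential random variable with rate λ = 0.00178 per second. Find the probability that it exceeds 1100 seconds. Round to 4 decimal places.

0.1411

P(X > 1100) = e^(−λ·1100) = e^(−1.958) ≈ 0.1411.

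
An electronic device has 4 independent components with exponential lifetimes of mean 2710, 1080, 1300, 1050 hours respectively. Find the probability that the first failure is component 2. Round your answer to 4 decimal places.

0.3069

Rates: λ_i = 1/mean_i → 0.000369004, 0.000925926, 0.000769231, 0.000952381; Σλ = 0.00301654.
P(component 2 first) = λ_2/Σλ = 0.000925926/0.00301654 ≈ 0.3069.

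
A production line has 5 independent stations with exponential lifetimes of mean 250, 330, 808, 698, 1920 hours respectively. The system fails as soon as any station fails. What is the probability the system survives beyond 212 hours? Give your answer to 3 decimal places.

The first failure time is exponential with rate Σλ_i = 1/250 + 1/330 + 1/808 + 1/698 + 1/1920 = 0.0102214 per hour.
P(min > 212) = e^(−0.0102214·212) = e^(−2.1669) ≈ 0.115.

0.115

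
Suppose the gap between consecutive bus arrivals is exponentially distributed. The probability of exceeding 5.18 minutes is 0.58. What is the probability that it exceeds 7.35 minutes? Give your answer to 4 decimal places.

0.4617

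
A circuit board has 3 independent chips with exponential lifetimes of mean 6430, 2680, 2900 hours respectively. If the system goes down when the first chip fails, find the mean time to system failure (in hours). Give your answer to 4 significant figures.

1145

The first failure time is exponential with rate Σλ_i = 1/6430 + 1/2680 + 1/2900 = 0.000873483 per hour.
E[min] = 1/Σλ = 1/0.000873483 = 1144.84 hours.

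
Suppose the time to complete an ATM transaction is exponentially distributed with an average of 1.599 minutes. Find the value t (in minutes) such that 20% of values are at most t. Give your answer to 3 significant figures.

0.357

The rate is λ = 1/1.599 = 0.625391 per minute.
Set 1 − e^(−λt) = 0.2, so t = −ln(0.8)/λ = 0.22314/0.625391 ≈ 0.356807 minutes.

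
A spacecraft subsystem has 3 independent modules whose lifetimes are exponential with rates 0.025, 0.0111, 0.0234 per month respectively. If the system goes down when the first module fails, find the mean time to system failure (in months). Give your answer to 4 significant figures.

16.81

The time to first failure is exponential with rate Σλ = 0.025 + 0.0111 + 0.0234 = 0.0595.
E[min] = 1/Σλ = 1/0.0595 = 16.8067 months.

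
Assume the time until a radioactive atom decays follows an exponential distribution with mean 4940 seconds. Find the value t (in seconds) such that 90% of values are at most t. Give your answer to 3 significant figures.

The rate is λ = 1/4940 = 0.000202429 per second.
Set 1 − e^(−λt) = 0.9, so t = −ln(0.1)/λ = 2.3026/0.000202429 ≈ 11374.8 seconds.

11400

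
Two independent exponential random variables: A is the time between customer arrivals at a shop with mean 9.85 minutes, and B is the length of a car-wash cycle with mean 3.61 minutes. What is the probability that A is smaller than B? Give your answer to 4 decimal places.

0.2682

λ_1 = 1/9.85 = 0.101523, λ_2 = 1/3.61 = 0.277008.
For independent exponentials, P(A < B) = λ_1/(λ_1+λ_2) = 0.101523/0.378531 ≈ 0.2682.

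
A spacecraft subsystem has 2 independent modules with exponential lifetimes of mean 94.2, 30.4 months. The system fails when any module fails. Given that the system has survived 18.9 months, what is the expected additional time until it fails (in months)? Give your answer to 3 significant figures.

First-failure rate Σλ = 1/94.2 + 1/30.4 = 0.0435104.
By memorylessness the expected residual is 1/Σλ = 22.983 months, regardless of the 18.9 already elapsed.

23.0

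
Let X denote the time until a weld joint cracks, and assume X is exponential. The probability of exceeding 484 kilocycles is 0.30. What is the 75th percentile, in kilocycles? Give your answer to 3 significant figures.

557

e^(−λ·484) = 0.30 ⇒ λ = −ln(0.30)/484 = 0.00248755.
75th percentile: 1 − e^(−λt) = 0.75, t = −ln(0.25)/λ = 557.294 kilocycles.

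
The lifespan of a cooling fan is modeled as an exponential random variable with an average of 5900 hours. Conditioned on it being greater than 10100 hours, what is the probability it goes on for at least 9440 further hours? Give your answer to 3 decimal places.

0.202

The rate is λ = 1/5900 = 0.000169492 per hour.
P(X > s+t | X > s) = e^(−λ(s+t))/e^(−λs) = e^(−λt), independent of s = 10100.
P(X > 9440) = e^(−1.6) ≈ 0.202.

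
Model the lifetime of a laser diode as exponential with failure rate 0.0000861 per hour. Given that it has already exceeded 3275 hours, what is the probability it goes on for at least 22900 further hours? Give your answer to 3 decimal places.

0.139

The exponential is memoryless, so the remaining time is again Exp(λ): the condition X > 3275 is irrelevant.
P(X > 22900) = e^(−1.9717) ≈ 0.139.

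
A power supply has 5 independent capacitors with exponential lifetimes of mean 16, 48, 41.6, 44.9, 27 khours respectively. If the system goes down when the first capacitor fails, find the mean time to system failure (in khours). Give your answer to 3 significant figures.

The first failure time is exponential with rate Σλ_i = 1/16 + 1/48 + 1/41.6 + 1/44.9 + 1/27 = 0.166681 per khour.
E[min] = 1/Σλ = 1/0.166681 = 5.9995 khours.

6.00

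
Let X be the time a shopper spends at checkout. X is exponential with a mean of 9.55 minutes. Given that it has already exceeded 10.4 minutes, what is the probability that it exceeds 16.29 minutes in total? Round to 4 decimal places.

The rate is λ = 1/9.55 = 0.104712 per minute.
By the memoryless property, P(X > 10.4+5.89 | X > 10.4) = P(X > 5.89).
P(X > 5.89) = e^(−0.61675) ≈ 0.5397.

0.5397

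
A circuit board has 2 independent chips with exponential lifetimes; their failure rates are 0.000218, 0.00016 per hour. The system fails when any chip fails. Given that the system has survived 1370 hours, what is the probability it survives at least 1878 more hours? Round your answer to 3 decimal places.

Time to first failure ~ Exp(Σλ) with Σλ = 0.000378.
By memorylessness, P(T > 1370+1878 | T > 1370) = P(T > 1878) = e^(−0.000378·1878) ≈ 0.492.

0.492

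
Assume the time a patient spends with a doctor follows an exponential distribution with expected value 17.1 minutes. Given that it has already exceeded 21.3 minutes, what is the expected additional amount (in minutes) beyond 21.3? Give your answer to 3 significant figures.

17.1

The rate is λ = 1/17.1 = 0.0584795 per minute.
By memorylessness, the remaining amount past any threshold is again Exp(λ) with mean 1/λ = 17.1 minutes.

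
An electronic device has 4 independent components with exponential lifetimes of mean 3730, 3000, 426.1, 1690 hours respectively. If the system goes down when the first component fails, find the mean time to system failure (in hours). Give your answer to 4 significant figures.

282.5

The first failure time is exponential with rate Σλ_i = 1/3730 + 1/3000 + 1/426.1 + 1/1690 = 0.00354001 per hour.
E[min] = 1/Σλ = 1/0.00354001 = 282.485 hours.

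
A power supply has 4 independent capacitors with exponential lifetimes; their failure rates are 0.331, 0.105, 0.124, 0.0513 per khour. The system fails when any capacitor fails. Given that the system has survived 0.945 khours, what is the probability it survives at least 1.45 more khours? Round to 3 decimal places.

Time to first failure ~ Exp(Σλ) with Σλ = 0.6113.
By memorylessness, P(T > 0.945+1.45 | T > 0.945) = P(T > 1.45) = e^(−0.6113·1.45) ≈ 0.412.

0.412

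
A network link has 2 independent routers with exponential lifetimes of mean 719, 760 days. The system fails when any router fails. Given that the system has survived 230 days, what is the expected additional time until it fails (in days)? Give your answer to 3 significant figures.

369

First-failure rate Σλ = 1/719 + 1/760 = 0.00270661.
By memorylessness the expected residual is 1/Σλ = 369.466 days, regardless of the 230 already elapsed.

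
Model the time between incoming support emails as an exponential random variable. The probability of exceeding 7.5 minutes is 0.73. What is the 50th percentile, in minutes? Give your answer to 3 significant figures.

16.5

e^(−λ·7.5) = 0.73 ⇒ λ = −ln(0.73)/7.5 = 0.0419614.
50th percentile: 1 − e^(−λt) = 0.5, t = −ln(0.5)/λ = 16.5187 minutes.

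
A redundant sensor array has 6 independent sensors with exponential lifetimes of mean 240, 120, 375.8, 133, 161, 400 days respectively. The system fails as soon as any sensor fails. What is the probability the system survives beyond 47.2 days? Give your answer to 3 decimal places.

0.227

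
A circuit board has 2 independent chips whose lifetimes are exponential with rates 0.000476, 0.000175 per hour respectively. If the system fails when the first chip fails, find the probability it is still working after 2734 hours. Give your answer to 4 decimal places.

0.1687

The time to first failure is exponential with rate Σλ = 0.000476 + 0.000175 = 0.000651.
P(min > 2734) = e^(−0.000651·2734) = e^(−1.7798) ≈ 0.1687.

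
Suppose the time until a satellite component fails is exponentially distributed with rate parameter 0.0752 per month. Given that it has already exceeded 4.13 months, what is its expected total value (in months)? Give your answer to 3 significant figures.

By memorylessness, E[X | X > 4.13] = 4.13 + 1/λ = 4.13 + 13.2979 = 17.4279 months.

17.4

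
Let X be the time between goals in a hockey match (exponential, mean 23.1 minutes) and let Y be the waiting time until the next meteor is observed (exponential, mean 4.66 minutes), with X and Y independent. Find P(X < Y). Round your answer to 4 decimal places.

λ_1 = 1/23.1 = 0.04329, λ_2 = 1/4.66 = 0.214592.
For independent exponentials, P(X < Y) = λ_1/(λ_1+λ_2) = 0.04329/0.257882 ≈ 0.1679.

0.1679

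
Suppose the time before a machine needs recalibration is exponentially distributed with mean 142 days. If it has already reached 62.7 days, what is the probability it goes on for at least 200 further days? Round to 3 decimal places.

0.245

The rate is λ = 1/142 = 0.00704225 per day.
P(X > s+t | X > s) = e^(−λ(s+t))/e^(−λs) = e^(−λt), independent of s = 62.7.
P(X > 200) = e^(−1.4085) ≈ 0.245.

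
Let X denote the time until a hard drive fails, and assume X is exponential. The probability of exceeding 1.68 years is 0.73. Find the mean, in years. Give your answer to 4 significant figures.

e^(−λ·1.68) = 0.73 ⇒ λ = −ln(0.73)/1.68 = 0.187328.
Mean = 1/λ = 5.33824 years.

5.338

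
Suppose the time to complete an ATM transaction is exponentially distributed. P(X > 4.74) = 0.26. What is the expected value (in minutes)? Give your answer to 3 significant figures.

3.52

e^(−λ·4.74) = 0.26 ⇒ λ = −ln(0.26)/4.74 = 0.284193.
Mean = 1/λ = 3.51874 minutes.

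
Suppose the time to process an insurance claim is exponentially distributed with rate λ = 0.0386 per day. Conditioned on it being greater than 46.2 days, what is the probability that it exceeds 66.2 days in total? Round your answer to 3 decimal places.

0.462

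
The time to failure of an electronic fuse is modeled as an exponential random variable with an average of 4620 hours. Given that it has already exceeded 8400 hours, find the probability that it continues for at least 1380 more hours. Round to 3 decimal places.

0.742

The rate is λ = 1/4620 = 0.00021645 per hour.
P(X > s+t | X > s) = e^(−λ(s+t))/e^(−λs) = e^(−λt), independent of s = 8400.
P(X > 1380) = e^(−0.2987) ≈ 0.742.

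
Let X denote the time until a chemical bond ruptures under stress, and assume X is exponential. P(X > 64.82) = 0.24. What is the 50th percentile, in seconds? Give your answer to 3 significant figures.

31.5

e^(−λ·64.82) = 0.24 ⇒ λ = −ln(0.24)/64.82 = 0.0220166.
50th percentile: 1 − e^(−λt) = 0.5, t = −ln(0.5)/λ = 31.4829 seconds.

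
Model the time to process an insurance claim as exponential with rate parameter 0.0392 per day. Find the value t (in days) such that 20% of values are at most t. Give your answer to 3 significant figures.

Set 1 − e^(−λt) = 0.2, so t = −ln(0.8)/λ = 0.22314/0.0392 ≈ 5.69244 days.

5.69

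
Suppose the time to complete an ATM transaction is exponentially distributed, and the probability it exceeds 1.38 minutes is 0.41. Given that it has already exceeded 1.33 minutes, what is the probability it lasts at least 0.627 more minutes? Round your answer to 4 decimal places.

From e^(−λ·1.38) = 0.41, λ = −ln(0.41)/1.38 = 0.646086.
Memoryless: P(X > 1.33+0.627 | X > 1.33) = P(X > 0.627) = e^(−0.646086·0.627) ≈ 0.6669.

0.6669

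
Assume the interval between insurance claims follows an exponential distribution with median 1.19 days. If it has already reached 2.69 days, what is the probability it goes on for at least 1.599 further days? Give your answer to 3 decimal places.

For an exponential, median = ln(2)/λ, so λ = ln 2 / 1.19 = 0.582477 per day.
P(X > s+t | X > s) = e^(−λ(s+t))/e^(−λs) = e^(−λt), independent of s = 2.69.
P(X > 1.599) = e^(−0.93138) ≈ 0.394.

0.394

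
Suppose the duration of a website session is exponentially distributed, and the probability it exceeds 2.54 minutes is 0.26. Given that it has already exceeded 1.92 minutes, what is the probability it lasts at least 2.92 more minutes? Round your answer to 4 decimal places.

0.2125

From e^(−λ·2.54) = 0.26, λ = −ln(0.26)/2.54 = 0.530344.
Memoryless: P(X > 1.92+2.92 | X > 1.92) = P(X > 2.92) = e^(−0.530344·2.92) ≈ 0.2125.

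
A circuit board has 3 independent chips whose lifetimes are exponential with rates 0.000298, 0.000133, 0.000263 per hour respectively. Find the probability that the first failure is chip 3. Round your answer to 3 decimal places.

The time to first failure is exponential with rate Σλ = 0.000298 + 0.000133 + 0.000263 = 0.000694.
P(chip 3 first) = λ_3/Σλ = 0.000263/0.000694 ≈ 0.379.

0.379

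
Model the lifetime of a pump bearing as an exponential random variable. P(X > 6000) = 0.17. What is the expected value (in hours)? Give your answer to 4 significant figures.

e^(−λ·6000) = 0.17 ⇒ λ = −ln(0.17)/6000 = 0.000295326.
Mean = 1/λ = 3386.09 hours.

3386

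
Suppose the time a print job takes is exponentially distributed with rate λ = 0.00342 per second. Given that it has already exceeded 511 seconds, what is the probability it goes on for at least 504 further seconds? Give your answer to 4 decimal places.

By the memoryless property, P(X > 511+504 | X > 511) = P(X > 504).
P(X > 504) = e^(−1.7237) ≈ 0.1784.

0.1784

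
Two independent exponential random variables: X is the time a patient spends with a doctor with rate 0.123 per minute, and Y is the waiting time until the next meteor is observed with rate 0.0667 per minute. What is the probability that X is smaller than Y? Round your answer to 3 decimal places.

0.648

λ_1 = 0.123, λ_2 = 0.0667.
For independent exponentials, P(X < Y) = λ_1/(λ_1+λ_2) = 0.123/0.1897 ≈ 0.648.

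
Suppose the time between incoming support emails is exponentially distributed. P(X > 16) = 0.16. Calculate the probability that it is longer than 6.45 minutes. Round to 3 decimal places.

e^(−λ·16) = 0.16 ⇒ λ = −ln(0.16)/16 = 0.114536.
P(X > 6.45) = e^(−0.114536·6.45) = e^(−0.73876) ≈ 0.478.

0.478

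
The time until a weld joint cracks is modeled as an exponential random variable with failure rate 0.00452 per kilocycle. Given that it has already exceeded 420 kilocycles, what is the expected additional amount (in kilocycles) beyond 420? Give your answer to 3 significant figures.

By memorylessness, the remaining amount past any threshold is again Exp(λ) with mean 1/λ = 221.239 kilocycles.

221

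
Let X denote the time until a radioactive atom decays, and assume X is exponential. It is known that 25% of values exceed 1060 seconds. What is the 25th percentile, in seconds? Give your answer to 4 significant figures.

220.0

e^(−λ·1060) = 0.25 ⇒ λ = −ln(0.25)/1060 = 0.00130782.
25th percentile: 1 − e^(−λt) = 0.25, t = −ln(0.75)/λ = 219.97 seconds.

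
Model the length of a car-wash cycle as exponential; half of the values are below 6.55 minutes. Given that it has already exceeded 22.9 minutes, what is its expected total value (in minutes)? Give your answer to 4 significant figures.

For an exponential, median = ln(2)/λ, so λ = ln 2 / 6.55 = 0.105824 per minute.
By memorylessness, E[X | X > 22.9] = 22.9 + 1/λ = 22.9 + 9.44965 = 32.3497 minutes.

32.35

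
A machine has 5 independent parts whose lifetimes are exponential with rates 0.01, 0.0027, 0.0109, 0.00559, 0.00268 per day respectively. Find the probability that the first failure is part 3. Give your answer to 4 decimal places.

The time to first failure is exponential with rate Σλ = 0.01 + 0.0027 + 0.0109 + 0.00559 + 0.00268 = 0.03187.
P(part 3 first) = λ_3/Σλ = 0.0109/0.03187 ≈ 0.3420.

0.3420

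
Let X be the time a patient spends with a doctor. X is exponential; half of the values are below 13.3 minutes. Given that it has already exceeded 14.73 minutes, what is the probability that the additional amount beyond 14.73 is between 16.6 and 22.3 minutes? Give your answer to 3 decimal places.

For an exponential, median = ln(2)/λ, so λ = ln 2 / 13.3 = 0.0521163 per minute.
Memoryless: the residual past 14.73 is again Exp(λ).
P(16.6 < residual < 22.3) = e^(−λ·16.6) − e^(−λ·22.3) = 0.42100 − 0.31280 ≈ 0.108.

0.108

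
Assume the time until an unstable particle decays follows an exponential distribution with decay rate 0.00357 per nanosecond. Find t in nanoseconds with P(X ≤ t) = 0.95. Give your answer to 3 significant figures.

Set 1 − e^(−λt) = 0.95, so t = −ln(0.05)/λ = 2.9957/0.00357 ≈ 839.141 nanoseconds.

839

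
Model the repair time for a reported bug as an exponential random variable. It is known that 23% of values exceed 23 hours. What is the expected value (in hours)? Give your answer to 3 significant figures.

e^(−λ·23) = 0.23 ⇒ λ = −ln(0.23)/23 = 0.063899.
Mean = 1/λ = 15.6497 hours.

15.6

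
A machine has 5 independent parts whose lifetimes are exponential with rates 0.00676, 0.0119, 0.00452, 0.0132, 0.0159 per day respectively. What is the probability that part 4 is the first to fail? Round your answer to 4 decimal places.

The time to first failure is exponential with rate Σλ = 0.00676 + 0.0119 + 0.00452 + 0.0132 + 0.0159 = 0.05228.
P(part 4 first) = λ_4/Σλ = 0.0132/0.05228 ≈ 0.2525.

0.2525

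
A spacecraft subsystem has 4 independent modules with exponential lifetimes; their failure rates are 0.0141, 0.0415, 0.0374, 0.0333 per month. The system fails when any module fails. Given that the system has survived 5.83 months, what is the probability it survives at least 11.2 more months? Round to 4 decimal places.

0.2430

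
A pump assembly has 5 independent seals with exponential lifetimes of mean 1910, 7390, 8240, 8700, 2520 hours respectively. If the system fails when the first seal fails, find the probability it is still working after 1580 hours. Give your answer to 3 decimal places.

0.130

The first failure time is exponential with rate Σλ_i = 1/1910 + 1/7390 + 1/8240 + 1/8700 + 1/2520 = 0.00129201 per hour.
P(min > 1580) = e^(−0.00129201·1580) = e^(−2.0414) ≈ 0.130.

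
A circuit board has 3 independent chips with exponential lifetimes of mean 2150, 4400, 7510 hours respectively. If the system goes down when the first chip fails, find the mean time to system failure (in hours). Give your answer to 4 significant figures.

1211

The first failure time is exponential with rate Σλ_i = 1/2150 + 1/4400 + 1/7510 = 0.000825545 per hour.
E[min] = 1/Σλ = 1/0.000825545 = 1211.32 hours.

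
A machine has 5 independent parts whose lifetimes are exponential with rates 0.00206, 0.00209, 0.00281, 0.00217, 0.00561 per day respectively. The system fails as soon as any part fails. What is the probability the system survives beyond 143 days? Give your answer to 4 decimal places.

The time to first failure is exponential with rate Σλ = 0.00206 + 0.00209 + 0.00281 + 0.00217 + 0.00561 = 0.01474.
P(min > 143) = e^(−0.01474·143) = e^(−2.1078) ≈ 0.1215.

0.1215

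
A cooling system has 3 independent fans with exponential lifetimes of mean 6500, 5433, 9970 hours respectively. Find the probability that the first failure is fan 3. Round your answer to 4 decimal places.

Rates: λ_i = 1/mean_i → 0.000153846, 0.00018406, 0.000100301; Σλ = 0.000438207.
P(fan 3 first) = λ_3/Σλ = 0.000100301/0.000438207 ≈ 0.2289.

0.2289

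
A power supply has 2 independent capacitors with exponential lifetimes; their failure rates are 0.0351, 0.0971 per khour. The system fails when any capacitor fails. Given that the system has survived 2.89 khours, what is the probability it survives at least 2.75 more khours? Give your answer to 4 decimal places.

Time to first failure ~ Exp(Σλ) with Σλ = 0.1322.
By memorylessness, P(T > 2.89+2.75 | T > 2.89) = P(T > 2.75) = e^(−0.1322·2.75) ≈ 0.6952.

0.6952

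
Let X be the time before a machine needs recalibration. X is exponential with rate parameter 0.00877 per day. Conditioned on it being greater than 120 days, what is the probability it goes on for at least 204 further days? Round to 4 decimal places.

0.1671

P(X > s+t | X > s) = e^(−λ(s+t))/e^(−λs) = e^(−λt), independent of s = 120.
P(X > 204) = e^(−1.7891) ≈ 0.1671.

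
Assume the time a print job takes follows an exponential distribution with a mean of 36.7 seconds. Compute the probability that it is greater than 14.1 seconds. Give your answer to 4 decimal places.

0.6810

The rate is λ = 1/36.7 = 0.027248 per second.
P(X > 14.1) = e^(−λ·14.1) = e^(−0.3842) ≈ 0.6810.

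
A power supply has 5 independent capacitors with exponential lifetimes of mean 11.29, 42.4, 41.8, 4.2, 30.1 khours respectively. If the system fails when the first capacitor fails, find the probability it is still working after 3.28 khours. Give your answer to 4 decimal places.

0.2628

The first failure time is exponential with rate Σλ_i = 1/11.29 + 1/42.4 + 1/41.8 + 1/4.2 + 1/30.1 = 0.4074 per khour.
P(min > 3.28) = e^(−0.4074·3.28) = e^(−1.3363) ≈ 0.2628.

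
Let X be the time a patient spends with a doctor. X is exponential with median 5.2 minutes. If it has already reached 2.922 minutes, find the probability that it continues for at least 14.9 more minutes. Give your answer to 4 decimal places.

For an exponential, median = ln(2)/λ, so λ = ln 2 / 5.2 = 0.133298 per minute.
P(X > s+t | X > s) = e^(−λ(s+t))/e^(−λs) = e^(−λt), independent of s = 2.922.
P(X > 14.9) = e^(−1.9861) ≈ 0.1372.

0.1372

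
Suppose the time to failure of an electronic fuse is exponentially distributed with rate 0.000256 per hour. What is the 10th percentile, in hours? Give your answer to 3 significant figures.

Set 1 − e^(−λt) = 0.1, so t = −ln(0.9)/λ = 0.10536/0.000256 ≈ 411.565 hours.

412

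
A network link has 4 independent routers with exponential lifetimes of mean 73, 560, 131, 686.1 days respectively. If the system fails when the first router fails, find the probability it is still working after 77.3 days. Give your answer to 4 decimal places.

The first failure time is exponential with rate Σλ_i = 1/73 + 1/560 + 1/131 + 1/686.1 = 0.0245754 per day.
P(min > 77.3) = e^(−0.0245754·77.3) = e^(−1.8997) ≈ 0.1496.

0.1496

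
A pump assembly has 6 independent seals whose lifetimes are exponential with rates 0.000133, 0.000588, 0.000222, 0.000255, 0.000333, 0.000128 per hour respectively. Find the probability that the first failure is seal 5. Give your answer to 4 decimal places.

The time to first failure is exponential with rate Σλ = 0.000133 + 0.000588 + 0.000222 + 0.000255 + 0.000333 + 0.000128 = 0.001659.
P(seal 5 first) = λ_5/Σλ = 0.000333/0.001659 ≈ 0.2007.

0.2007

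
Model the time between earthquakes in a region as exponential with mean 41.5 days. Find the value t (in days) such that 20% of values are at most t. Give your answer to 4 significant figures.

9.260

The rate is λ = 1/41.5 = 0.0240964 per day.
Set 1 − e^(−λt) = 0.2, so t = −ln(0.8)/λ = 0.22314/0.0240964 ≈ 9.26046 days.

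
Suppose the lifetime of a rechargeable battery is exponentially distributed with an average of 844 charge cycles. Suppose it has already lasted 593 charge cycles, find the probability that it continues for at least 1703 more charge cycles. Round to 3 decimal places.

The rate is λ = 1/844 = 0.00118483 per charge cycle.
The exponential is memoryless, so the remaining time is again Exp(λ): the condition X > 593 is irrelevant.
P(X > 1703) = e^(−2.0178) ≈ 0.133.

0.133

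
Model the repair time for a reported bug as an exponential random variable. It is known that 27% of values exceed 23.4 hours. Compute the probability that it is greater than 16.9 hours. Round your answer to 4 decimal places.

e^(−λ·23.4) = 0.27 ⇒ λ = −ln(0.27)/23.4 = 0.0559544.
P(X > 16.9) = e^(−0.0559544·16.9) = e^(−0.94563) ≈ 0.3884.

0.3884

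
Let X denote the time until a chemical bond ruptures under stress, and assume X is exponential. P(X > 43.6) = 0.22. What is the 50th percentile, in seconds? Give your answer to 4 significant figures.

19.96

e^(−λ·43.6) = 0.22 ⇒ λ = −ln(0.22)/43.6 = 0.0347277.
50th percentile: 1 − e^(−λt) = 0.5, t = −ln(0.5)/λ = 19.9595 seconds.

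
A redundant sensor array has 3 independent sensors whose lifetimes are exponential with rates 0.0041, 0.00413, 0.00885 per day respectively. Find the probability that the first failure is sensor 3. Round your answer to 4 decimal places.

0.5181

The time to first failure is exponential with rate Σλ = 0.0041 + 0.00413 + 0.00885 = 0.01708.
P(sensor 3 first) = λ_3/Σλ = 0.00885/0.01708 ≈ 0.5181.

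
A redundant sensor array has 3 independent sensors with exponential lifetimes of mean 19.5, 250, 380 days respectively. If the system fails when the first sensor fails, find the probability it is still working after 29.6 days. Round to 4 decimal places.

The first failure time is exponential with rate Σλ_i = 1/19.5 + 1/250 + 1/380 = 0.0579136 per day.
P(min > 29.6) = e^(−0.0579136·29.6) = e^(−1.7142) ≈ 0.1801.

0.1801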